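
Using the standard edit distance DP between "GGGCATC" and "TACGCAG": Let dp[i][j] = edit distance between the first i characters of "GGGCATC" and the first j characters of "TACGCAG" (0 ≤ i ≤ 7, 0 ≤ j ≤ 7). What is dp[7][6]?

   ''  T  A  C  G  C  A  G
''  0  1  2  3  4  5  6  7
 G  1  1  2  3  3  4  5  6
 G  2  2  2  3  3  4  5  5
 G  3  3  3  3  3  4  5  5
 C  4  4  4  3  4  3  4  5
 A  5  5  4  4  4  4  3  4
 T  6  5  5  5  5  5  4  4
 C  7  6  6  5  6  5  5  5

5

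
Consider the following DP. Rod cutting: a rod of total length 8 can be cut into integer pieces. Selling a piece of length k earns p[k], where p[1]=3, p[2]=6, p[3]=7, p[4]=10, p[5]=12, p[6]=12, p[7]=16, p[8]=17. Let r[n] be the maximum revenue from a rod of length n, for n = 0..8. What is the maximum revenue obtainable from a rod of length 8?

   n    0    1    2    3    4    5    6    7    8
r[n]    0    3    6    9   12   15   18   21   24

24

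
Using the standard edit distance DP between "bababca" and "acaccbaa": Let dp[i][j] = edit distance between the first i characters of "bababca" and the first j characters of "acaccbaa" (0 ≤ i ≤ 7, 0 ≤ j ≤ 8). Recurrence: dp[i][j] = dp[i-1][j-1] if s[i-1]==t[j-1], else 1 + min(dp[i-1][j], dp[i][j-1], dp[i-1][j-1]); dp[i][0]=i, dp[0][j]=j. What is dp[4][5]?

   ''  a  c  a  c  c  b  a  a
''  0  1  2  3  4  5  6  7  8
 b  1  1  2  3  4  5  5  6  7
 a  2  1  2  2  3  4  5  5  6
 b  3  2  2  3  3  4  4  5  6
 a  4  3  3  2  3  4  5  4  5
 b  5  4  4  3  3  4  4  5  5
 c  6  5  4  4  3  3  4  5  6
 a  7  6  5  4  4  4  4  4  5

4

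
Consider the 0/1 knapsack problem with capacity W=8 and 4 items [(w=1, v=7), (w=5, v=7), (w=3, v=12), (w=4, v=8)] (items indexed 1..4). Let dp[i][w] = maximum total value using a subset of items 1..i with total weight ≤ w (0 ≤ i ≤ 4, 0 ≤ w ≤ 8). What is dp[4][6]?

19

i\w   0   1   2   3   4   5   6   7   8
  0   0   0   0   0   0   0   0   0   0
  1   0   7   7   7   7   7   7   7   7
  2   0   7   7   7   7   7  14  14  14
  3   0   7   7  12  19  19  19  19  19
  4   0   7   7  12  19  19  19  20  27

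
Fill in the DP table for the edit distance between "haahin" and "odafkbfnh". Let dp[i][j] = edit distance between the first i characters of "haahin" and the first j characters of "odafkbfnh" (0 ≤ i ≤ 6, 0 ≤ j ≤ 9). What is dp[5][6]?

5

   ''  o  d  a  f  k  b  f  n  h
''  0  1  2  3  4  5  6  7  8  9
 h  1  1  2  3  4  5  6  7  8  8
 a  2  2  2  2  3  4  5  6  7  8
 a  3  3  3  2  3  4  5  6  7  8
 h  4  4  4  3  3  4  5  6  7  7
 i  5  5  5  4  4  4  5  6  7  8
 n  6  6  6  5  5  5  5  6  6  7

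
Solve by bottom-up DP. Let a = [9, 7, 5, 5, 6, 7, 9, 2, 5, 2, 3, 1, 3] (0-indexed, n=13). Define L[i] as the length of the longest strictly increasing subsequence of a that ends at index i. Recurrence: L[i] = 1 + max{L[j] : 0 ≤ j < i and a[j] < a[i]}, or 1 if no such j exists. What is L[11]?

1

   i    0    1    2    3    4    5    6    7    8    9   10   11   12
a[i]    9    7    5    5    6    7    9    2    5    2    3    1    3
L[i]    1    1    1    1    2    3    4    1    2    1    2    1    2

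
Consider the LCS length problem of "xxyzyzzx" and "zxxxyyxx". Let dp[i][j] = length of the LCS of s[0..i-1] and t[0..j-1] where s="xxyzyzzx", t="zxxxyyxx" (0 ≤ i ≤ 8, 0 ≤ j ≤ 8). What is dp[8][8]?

   ''  z  x  x  x  y  y  x  x
''  0  0  0  0  0  0  0  0  0
 x  0  0  1  1  1  1  1  1  1
 x  0  0  1  2  2  2  2  2  2
 y  0  0  1  2  2  3  3  3  3
 z  0  1  1  2  2  3  3  3  3
 y  0  1  1  2  2  3  4  4  4
 z  0  1  1  2  2  3  4  4  4
 z  0  1  1  2  2  3  4  4  4
 x  0  1  2  2  3  3  4  5  5

5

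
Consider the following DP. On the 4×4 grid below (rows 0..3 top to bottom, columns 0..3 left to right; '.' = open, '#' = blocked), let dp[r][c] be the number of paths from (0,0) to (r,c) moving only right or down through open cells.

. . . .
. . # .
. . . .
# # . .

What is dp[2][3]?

4

r\c   0   1   2   3
  0   1   1   1   1
  1   1   2   0   1
  2   1   3   3   4
  3   0   0   3   7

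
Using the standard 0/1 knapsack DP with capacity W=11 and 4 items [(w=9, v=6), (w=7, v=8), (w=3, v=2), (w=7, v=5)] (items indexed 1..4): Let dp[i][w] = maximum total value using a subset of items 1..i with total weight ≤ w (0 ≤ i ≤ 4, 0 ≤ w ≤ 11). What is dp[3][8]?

8

i\w   0   1   2   3   4   5   6   7   8   9  10  11
  0   0   0   0   0   0   0   0   0   0   0   0   0
  1   0   0   0   0   0   0   0   0   0   6   6   6
  2   0   0   0   0   0   0   0   8   8   8   8   8
  3   0   0   0   2   2   2   2   8   8   8  10  10
  4   0   0   0   2   2   2   2   8   8   8  10  10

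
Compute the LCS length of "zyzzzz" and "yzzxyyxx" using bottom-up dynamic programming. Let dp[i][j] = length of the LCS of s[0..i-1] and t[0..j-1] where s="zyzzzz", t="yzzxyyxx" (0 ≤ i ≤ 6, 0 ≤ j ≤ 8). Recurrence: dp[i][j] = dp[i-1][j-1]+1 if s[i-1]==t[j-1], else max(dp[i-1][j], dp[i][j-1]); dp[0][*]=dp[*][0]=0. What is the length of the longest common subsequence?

   ''  y  z  z  x  y  y  x  x
''  0  0  0  0  0  0  0  0  0
 z  0  0  1  1  1  1  1  1  1
 y  0  1  1  1  1  2  2  2  2
 z  0  1  2  2  2  2  2  2  2
 z  0  1  2  3  3  3  3  3  3
 z  0  1  2  3  3  3  3  3  3
 z  0  1  2  3  3  3  3  3  3

3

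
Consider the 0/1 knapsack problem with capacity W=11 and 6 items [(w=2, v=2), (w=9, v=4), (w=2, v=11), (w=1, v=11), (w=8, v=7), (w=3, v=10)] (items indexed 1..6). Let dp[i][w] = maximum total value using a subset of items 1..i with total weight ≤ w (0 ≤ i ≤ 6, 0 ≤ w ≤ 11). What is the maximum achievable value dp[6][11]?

i\w   0   1   2   3   4   5   6   7   8   9  10  11
  0   0   0   0   0   0   0   0   0   0   0   0   0
  1   0   0   2   2   2   2   2   2   2   2   2   2
  2   0   0   2   2   2   2   2   2   2   4   4   6
  3   0   0  11  11  13  13  13  13  13  13  13  15
  4   0  11  11  22  22  24  24  24  24  24  24  24
  5   0  11  11  22  22  24  24  24  24  24  24  29
  6   0  11  11  22  22  24  32  32  34  34  34  34

34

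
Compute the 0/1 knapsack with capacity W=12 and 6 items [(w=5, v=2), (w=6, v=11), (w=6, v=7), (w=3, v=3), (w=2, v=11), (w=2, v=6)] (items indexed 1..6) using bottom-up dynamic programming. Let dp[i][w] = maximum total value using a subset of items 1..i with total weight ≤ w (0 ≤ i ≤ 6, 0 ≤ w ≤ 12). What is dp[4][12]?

i\w   0   1   2   3   4   5   6   7   8   9  10  11  12
  0   0   0   0   0   0   0   0   0   0   0   0   0   0
  1   0   0   0   0   0   2   2   2   2   2   2   2   2
  2   0   0   0   0   0   2  11  11  11  11  11  13  13
  3   0   0   0   0   0   2  11  11  11  11  11  13  18
  4   0   0   0   3   3   3  11  11  11  14  14  14  18
  5   0   0  11  11  11  14  14  14  22  22  22  25  25
  6   0   0  11  11  17  17  17  20  22  22  28  28  28

18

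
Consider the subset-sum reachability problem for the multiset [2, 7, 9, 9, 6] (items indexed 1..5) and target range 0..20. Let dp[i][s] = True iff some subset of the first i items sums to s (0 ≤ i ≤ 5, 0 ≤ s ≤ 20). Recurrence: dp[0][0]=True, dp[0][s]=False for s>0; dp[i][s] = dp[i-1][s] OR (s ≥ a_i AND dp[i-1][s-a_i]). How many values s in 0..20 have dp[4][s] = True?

i\s   0   1   2   3   4   5   6   7   8   9  10  11  12  13  14  15  16  17  18  19  20
  0   T   F   F   F   F   F   F   F   F   F   F   F   F   F   F   F   F   F   F   F   F
  1   T   F   T   F   F   F   F   F   F   F   F   F   F   F   F   F   F   F   F   F   F
  2   T   F   T   F   F   F   F   T   F   T   F   F   F   F   F   F   F   F   F   F   F
  3   T   F   T   F   F   F   F   T   F   T   F   T   F   F   F   F   T   F   T   F   F
  4   T   F   T   F   F   F   F   T   F   T   F   T   F   F   F   F   T   F   T   F   T
  5   T   F   T   F   F   F   T   T   T   T   F   T   F   T   F   T   T   T   T   F   T

8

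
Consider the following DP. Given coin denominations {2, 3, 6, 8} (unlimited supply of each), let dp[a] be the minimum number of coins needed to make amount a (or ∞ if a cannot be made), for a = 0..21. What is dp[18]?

3

 a  0  1  2  3  4  5  6  7  8  9 10 11 12 13 14 15 16 17 18 19 20 21
dp  0  -  1  1  2  2  1  3  1  2  2  2  2  3  2  3  2  3  3  3  3  4
(- denotes ∞ / unreachable)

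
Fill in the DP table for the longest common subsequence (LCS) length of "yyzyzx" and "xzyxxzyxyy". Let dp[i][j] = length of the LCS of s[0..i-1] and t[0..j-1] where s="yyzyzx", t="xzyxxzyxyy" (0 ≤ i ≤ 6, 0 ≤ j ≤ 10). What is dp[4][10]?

3

   ''  x  z  y  x  x  z  y  x  y  y
''  0  0  0  0  0  0  0  0  0  0  0
 y  0  0  0  1  1  1  1  1  1  1  1
 y  0  0  0  1  1  1  1  2  2  2  2
 z  0  0  1  1  1  1  2  2  2  2  2
 y  0  0  1  2  2  2  2  3  3  3  3
 z  0  0  1  2  2  2  3  3  3  3  3
 x  0  1  1  2  3  3  3  3  4  4  4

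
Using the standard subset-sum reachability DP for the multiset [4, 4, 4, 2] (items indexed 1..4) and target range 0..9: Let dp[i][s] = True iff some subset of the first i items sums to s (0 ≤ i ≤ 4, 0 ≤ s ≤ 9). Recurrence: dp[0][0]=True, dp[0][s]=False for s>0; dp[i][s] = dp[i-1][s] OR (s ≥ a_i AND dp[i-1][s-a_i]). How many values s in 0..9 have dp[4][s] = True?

i\s   0   1   2   3   4   5   6   7   8   9
  0   T   F   F   F   F   F   F   F   F   F
  1   T   F   F   F   T   F   F   F   F   F
  2   T   F   F   F   T   F   F   F   T   F
  3   T   F   F   F   T   F   F   F   T   F
  4   T   F   T   F   T   F   T   F   T   F

5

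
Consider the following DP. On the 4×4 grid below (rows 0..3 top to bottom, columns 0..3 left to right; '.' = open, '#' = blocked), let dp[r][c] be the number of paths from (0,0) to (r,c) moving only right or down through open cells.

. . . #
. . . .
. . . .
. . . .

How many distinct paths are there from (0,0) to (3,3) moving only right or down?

19

r\c   0   1   2   3
  0   1   1   1   0
  1   1   2   3   3
  2   1   3   6   9
  3   1   4  10  19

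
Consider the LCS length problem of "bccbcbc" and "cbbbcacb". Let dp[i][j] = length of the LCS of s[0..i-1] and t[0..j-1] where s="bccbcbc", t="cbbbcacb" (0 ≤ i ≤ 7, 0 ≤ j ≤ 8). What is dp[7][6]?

   ''  c  b  b  b  c  a  c  b
''  0  0  0  0  0  0  0  0  0
 b  0  0  1  1  1  1  1  1  1
 c  0  1  1  1  1  2  2  2  2
 c  0  1  1  1  1  2  2  3  3
 b  0  1  2  2  2  2  2  3  4
 c  0  1  2  2  2  3  3  3  4
 b  0  1  2  3  3  3  3  3  4
 c  0  1  2  3  3  4  4  4  4

4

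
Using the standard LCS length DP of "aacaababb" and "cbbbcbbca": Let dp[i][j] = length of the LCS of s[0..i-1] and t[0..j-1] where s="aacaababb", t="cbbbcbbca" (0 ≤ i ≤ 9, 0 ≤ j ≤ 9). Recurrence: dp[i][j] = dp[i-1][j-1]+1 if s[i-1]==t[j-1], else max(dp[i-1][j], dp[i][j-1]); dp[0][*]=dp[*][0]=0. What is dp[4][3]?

1

   ''  c  b  b  b  c  b  b  c  a
''  0  0  0  0  0  0  0  0  0  0
 a  0  0  0  0  0  0  0  0  0  1
 a  0  0  0  0  0  0  0  0  0  1
 c  0  1  1  1  1  1  1  1  1  1
 a  0  1  1  1  1  1  1  1  1  2
 a  0  1  1  1  1  1  1  1  1  2
 b  0  1  2  2  2  2  2  2  2  2
 a  0  1  2  2  2  2  2  2  2  3
 b  0  1  2  3  3  3  3  3  3  3
 b  0  1  2  3  4  4  4  4  4  4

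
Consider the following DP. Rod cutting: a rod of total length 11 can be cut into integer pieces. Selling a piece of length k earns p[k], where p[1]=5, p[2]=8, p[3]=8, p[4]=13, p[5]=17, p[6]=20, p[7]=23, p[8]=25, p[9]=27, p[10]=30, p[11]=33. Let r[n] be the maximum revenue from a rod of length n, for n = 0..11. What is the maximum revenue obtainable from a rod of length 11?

55

   n    0    1    2    3    4    5    6    7    8    9   10   11
r[n]    0    5   10   15   20   25   30   35   40   45   50   55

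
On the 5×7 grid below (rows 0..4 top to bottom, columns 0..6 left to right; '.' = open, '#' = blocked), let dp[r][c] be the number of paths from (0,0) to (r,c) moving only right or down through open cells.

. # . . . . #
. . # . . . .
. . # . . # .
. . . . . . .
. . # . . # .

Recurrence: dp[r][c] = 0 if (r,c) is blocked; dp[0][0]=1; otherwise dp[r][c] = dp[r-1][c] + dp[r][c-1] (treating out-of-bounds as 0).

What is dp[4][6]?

r\c   0   1   2   3   4   5   6
  0   1   0   0   0   0   0   0
  1   1   1   0   0   0   0   0
  2   1   2   0   0   0   0   0
  3   1   3   3   3   3   3   3
  4   1   4   0   3   6   0   3

3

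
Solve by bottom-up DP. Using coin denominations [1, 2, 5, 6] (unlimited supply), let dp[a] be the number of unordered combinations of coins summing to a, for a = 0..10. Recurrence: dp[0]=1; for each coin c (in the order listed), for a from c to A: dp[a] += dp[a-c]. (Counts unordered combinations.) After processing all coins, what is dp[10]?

after  coin     0     1     2     3     4     5     6     7     8     9    10
          1     1     1     1     1     1     1     1     1     1     1     1
          2     1     1     2     2     3     3     4     4     5     5     6
          5     1     1     2     2     3     4     5     6     7     8    10
          6     1     1     2     2     3     4     6     7     9    10    13

13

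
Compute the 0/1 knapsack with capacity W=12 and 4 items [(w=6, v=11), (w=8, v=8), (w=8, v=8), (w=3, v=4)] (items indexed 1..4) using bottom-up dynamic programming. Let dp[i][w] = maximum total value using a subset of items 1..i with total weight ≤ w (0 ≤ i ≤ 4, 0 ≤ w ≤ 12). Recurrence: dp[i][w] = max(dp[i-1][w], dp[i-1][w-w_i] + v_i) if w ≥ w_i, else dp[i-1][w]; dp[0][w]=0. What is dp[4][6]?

11

i\w   0   1   2   3   4   5   6   7   8   9  10  11  12
  0   0   0   0   0   0   0   0   0   0   0   0   0   0
  1   0   0   0   0   0   0  11  11  11  11  11  11  11
  2   0   0   0   0   0   0  11  11  11  11  11  11  11
  3   0   0   0   0   0   0  11  11  11  11  11  11  11
  4   0   0   0   4   4   4  11  11  11  15  15  15  15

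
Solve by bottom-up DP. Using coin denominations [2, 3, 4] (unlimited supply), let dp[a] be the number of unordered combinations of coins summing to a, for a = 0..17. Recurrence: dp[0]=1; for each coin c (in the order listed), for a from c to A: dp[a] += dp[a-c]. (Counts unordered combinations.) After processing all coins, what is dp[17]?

8

after  coin     0     1     2     3     4     5     6     7     8     9    10    11    12    13    14    15    16    17
          2     1     0     1     0     1     0     1     0     1     0     1     0     1     0     1     0     1     0
          3     1     0     1     1     1     1     2     1     2     2     2     2     3     2     3     3     3     3
          4     1     0     1     1     2     1     3     2     4     3     5     4     7     5     8     7    10     8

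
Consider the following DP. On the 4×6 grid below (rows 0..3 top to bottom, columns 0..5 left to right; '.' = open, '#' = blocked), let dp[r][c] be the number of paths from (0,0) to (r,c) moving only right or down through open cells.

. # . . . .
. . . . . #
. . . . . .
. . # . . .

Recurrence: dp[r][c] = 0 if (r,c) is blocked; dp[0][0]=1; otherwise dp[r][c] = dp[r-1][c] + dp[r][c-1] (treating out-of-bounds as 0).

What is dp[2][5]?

r\c   0   1   2   3   4   5
  0   1   0   0   0   0   0
  1   1   1   1   1   1   0
  2   1   2   3   4   5   5
  3   1   3   0   4   9  14

5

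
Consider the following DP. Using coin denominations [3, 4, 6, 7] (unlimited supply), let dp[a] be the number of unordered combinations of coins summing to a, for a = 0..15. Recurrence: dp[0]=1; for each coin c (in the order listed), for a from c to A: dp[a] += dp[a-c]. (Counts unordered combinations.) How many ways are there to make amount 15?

after  coin     0     1     2     3     4     5     6     7     8     9    10    11    12    13    14    15
          3     1     0     0     1     0     0     1     0     0     1     0     0     1     0     0     1
          4     1     0     0     1     1     0     1     1     1     1     1     1     2     1     1     2
          6     1     0     0     1     1     0     2     1     1     2     2     1     4     2     2     4
          7     1     0     0     1     1     0     2     2     1     2     3     2     4     4     4     5

5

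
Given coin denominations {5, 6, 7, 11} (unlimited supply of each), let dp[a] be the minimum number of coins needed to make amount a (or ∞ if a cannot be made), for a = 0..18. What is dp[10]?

 a  0  1  2  3  4  5  6  7  8  9 10 11 12 13 14 15 16 17 18
dp  0  -  -  -  -  1  1  1  -  -  2  1  2  2  2  3  2  2  2
(- denotes ∞ / unreachable)

2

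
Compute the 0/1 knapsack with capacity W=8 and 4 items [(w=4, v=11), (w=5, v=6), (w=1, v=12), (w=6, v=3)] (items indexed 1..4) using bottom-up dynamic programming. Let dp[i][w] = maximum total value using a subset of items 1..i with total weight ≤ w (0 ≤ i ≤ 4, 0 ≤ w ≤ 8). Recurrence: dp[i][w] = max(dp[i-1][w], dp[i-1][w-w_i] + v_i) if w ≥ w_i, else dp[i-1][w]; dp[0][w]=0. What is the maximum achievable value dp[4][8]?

i\w   0   1   2   3   4   5   6   7   8
  0   0   0   0   0   0   0   0   0   0
  1   0   0   0   0  11  11  11  11  11
  2   0   0   0   0  11  11  11  11  11
  3   0  12  12  12  12  23  23  23  23
  4   0  12  12  12  12  23  23  23  23

23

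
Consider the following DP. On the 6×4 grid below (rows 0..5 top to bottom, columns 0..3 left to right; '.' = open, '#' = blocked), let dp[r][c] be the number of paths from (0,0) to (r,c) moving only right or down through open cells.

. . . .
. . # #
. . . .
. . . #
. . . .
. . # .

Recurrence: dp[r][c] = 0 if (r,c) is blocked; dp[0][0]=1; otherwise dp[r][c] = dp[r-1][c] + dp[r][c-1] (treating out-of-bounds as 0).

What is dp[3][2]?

7

r\c   0   1   2   3
  0   1   1   1   1
  1   1   2   0   0
  2   1   3   3   3
  3   1   4   7   0
  4   1   5  12  12
  5   1   6   0  12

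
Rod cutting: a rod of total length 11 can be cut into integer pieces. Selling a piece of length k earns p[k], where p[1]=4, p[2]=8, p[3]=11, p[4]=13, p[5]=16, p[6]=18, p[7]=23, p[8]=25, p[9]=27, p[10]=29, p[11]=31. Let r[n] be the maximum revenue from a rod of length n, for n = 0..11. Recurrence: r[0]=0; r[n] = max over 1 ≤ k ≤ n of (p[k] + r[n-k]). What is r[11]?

   n    0    1    2    3    4    5    6    7    8    9   10   11
r[n]    0    4    8   12   16   20   24   28   32   36   40   44

44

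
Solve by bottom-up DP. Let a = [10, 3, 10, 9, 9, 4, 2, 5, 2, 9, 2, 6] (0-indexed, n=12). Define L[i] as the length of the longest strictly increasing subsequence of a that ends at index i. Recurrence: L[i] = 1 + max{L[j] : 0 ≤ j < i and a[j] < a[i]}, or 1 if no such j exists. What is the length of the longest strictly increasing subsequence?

4

   i    0    1    2    3    4    5    6    7    8    9   10   11
a[i]   10    3   10    9    9    4    2    5    2    9    2    6
L[i]    1    1    2    2    2    2    1    3    1    4    1    4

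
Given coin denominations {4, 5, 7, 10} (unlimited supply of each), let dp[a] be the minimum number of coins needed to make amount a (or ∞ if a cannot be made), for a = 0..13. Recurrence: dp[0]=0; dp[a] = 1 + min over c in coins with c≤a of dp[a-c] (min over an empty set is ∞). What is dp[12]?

 a  0  1  2  3  4  5  6  7  8  9 10 11 12 13
dp  0  -  -  -  1  1  -  1  2  2  1  2  2  3
(- denotes ∞ / unreachable)

2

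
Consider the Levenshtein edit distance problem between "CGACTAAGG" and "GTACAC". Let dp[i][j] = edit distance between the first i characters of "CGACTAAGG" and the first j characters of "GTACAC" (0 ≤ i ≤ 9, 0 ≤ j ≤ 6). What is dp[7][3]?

4

   ''  G  T  A  C  A  C
''  0  1  2  3  4  5  6
 C  1  1  2  3  3  4  5
 G  2  1  2  3  4  4  5
 A  3  2  2  2  3  4  5
 C  4  3  3  3  2  3  4
 T  5  4  3  4  3  3  4
 A  6  5  4  3  4  3  4
 A  7  6  5  4  4  4  4
 G  8  7  6  5  5  5  5
 G  9  8  7  6  6  6  6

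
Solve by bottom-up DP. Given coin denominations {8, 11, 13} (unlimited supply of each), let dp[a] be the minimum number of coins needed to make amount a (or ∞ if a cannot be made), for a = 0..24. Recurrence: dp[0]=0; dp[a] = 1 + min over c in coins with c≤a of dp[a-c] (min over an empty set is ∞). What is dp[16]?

 a  0  1  2  3  4  5  6  7  8  9 10 11 12 13 14 15 16 17 18 19 20 21 22 23 24
dp  0  -  -  -  -  -  -  -  1  -  -  1  -  1  -  -  2  -  -  2  -  2  2  -  2
(- denotes ∞ / unreachable)

2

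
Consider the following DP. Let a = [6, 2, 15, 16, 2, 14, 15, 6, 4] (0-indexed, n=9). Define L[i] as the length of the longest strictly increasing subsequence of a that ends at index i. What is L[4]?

1

   i    0    1    2    3    4    5    6    7    8
a[i]    6    2   15   16    2   14   15    6    4
L[i]    1    1    2    3    1    2    3    2    2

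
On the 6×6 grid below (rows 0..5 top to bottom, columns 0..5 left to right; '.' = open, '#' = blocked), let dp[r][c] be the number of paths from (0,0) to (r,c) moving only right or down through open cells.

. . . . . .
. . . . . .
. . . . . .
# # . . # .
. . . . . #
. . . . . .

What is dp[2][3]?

r\c   0   1   2   3   4   5
  0   1   1   1   1   1   1
  1   1   2   3   4   5   6
  2   1   3   6  10  15  21
  3   0   0   6  16   0  21
  4   0   0   6  22  22   0
  5   0   0   6  28  50  50

10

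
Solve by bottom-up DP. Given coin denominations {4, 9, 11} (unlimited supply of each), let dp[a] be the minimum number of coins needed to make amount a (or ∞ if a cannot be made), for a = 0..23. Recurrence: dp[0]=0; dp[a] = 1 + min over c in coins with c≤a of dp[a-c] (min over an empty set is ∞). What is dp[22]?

 a  0  1  2  3  4  5  6  7  8  9 10 11 12 13 14 15 16 17 18 19 20 21 22 23
dp  0  -  -  -  1  -  -  -  2  1  -  1  3  2  -  2  4  3  2  3  2  4  2  4
(- denotes ∞ / unreachable)

2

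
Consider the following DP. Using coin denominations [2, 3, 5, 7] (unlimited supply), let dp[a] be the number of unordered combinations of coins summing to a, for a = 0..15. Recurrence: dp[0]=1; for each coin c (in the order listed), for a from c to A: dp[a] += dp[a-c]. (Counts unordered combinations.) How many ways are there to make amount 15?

10

after  coin     0     1     2     3     4     5     6     7     8     9    10    11    12    13    14    15
          2     1     0     1     0     1     0     1     0     1     0     1     0     1     0     1     0
          3     1     0     1     1     1     1     2     1     2     2     2     2     3     2     3     3
          5     1     0     1     1     1     2     2     2     3     3     4     4     5     5     6     7
          7     1     0     1     1     1     2     2     3     3     4     5     5     7     7     9    10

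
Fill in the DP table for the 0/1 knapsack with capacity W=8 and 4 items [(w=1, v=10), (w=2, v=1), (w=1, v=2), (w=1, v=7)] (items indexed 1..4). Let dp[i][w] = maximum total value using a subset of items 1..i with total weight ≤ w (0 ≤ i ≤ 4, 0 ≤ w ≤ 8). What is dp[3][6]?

i\w   0   1   2   3   4   5   6   7   8
  0   0   0   0   0   0   0   0   0   0
  1   0  10  10  10  10  10  10  10  10
  2   0  10  10  11  11  11  11  11  11
  3   0  10  12  12  13  13  13  13  13
  4   0  10  17  19  19  20  20  20  20

13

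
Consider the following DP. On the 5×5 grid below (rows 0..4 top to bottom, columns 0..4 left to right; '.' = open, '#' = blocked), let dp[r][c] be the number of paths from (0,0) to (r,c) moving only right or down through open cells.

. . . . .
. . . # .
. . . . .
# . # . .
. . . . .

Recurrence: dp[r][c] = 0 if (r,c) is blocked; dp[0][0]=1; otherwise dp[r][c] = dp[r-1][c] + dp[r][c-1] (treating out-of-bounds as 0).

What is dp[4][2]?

3

r\c   0   1   2   3   4
  0   1   1   1   1   1
  1   1   2   3   0   1
  2   1   3   6   6   7
  3   0   3   0   6  13
  4   0   3   3   9  22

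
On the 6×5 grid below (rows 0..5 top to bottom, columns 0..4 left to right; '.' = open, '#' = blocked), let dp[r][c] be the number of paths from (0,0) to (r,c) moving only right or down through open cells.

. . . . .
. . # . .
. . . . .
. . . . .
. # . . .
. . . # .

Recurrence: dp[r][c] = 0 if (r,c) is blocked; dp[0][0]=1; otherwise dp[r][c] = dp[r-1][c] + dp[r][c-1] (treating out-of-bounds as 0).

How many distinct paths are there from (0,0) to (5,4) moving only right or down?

r\c   0   1   2   3   4
  0   1   1   1   1   1
  1   1   2   0   1   2
  2   1   3   3   4   6
  3   1   4   7  11  17
  4   1   0   7  18  35
  5   1   1   8   0  35

35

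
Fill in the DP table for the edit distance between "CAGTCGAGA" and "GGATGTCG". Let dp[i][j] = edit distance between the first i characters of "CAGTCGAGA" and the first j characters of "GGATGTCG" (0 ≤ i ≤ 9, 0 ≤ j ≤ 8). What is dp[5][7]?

3

   ''  G  G  A  T  G  T  C  G
''  0  1  2  3  4  5  6  7  8
 C  1  1  2  3  4  5  6  6  7
 A  2  2  2  2  3  4  5  6  7
 G  3  2  2  3  3  3  4  5  6
 T  4  3  3  3  3  4  3  4  5
 C  5  4  4  4  4  4  4  3  4
 G  6  5  4  5  5  4  5  4  3
 A  7  6  5  4  5  5  5  5  4
 G  8  7  6  5  5  5  6  6  5
 A  9  8  7  6  6  6  6  7  6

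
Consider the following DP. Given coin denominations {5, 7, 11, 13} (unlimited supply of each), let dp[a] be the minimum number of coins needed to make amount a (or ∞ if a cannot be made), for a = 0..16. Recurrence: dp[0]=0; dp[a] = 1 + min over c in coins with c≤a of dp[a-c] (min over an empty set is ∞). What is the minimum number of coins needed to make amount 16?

2

 a  0  1  2  3  4  5  6  7  8  9 10 11 12 13 14 15 16
dp  0  -  -  -  -  1  -  1  -  -  2  1  2  1  2  3  2
(- denotes ∞ / unreachable)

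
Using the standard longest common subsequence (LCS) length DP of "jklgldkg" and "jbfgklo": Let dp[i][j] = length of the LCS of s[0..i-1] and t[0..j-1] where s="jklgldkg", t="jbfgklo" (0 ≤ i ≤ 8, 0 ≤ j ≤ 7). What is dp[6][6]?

3

   ''  j  b  f  g  k  l  o
''  0  0  0  0  0  0  0  0
 j  0  1  1  1  1  1  1  1
 k  0  1  1  1  1  2  2  2
 l  0  1  1  1  1  2  3  3
 g  0  1  1  1  2  2  3  3
 l  0  1  1  1  2  2  3  3
 d  0  1  1  1  2  2  3  3
 k  0  1  1  1  2  3  3  3
 g  0  1  1  1  2  3  3  3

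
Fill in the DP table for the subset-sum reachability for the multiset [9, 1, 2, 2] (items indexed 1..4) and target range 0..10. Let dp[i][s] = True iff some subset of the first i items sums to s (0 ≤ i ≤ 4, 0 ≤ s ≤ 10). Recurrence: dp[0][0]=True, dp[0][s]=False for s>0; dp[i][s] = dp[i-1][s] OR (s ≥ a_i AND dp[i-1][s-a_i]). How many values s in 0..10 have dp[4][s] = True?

i\s   0   1   2   3   4   5   6   7   8   9  10
  0   T   F   F   F   F   F   F   F   F   F   F
  1   T   F   F   F   F   F   F   F   F   T   F
  2   T   T   F   F   F   F   F   F   F   T   T
  3   T   T   T   T   F   F   F   F   F   T   T
  4   T   T   T   T   T   T   F   F   F   T   T

8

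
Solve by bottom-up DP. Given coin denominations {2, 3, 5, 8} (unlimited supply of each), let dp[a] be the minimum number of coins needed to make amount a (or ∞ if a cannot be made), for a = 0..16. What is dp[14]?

 a  0  1  2  3  4  5  6  7  8  9 10 11 12 13 14 15 16
dp  0  -  1  1  2  1  2  2  1  3  2  2  3  2  3  3  2
(- denotes ∞ / unreachable)

3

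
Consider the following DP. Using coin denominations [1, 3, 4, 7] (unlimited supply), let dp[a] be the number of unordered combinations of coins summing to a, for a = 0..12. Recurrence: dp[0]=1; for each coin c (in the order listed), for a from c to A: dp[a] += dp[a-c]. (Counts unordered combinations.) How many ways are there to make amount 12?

after  coin     0     1     2     3     4     5     6     7     8     9    10    11    12
          1     1     1     1     1     1     1     1     1     1     1     1     1     1
          3     1     1     1     2     2     2     3     3     3     4     4     4     5
          4     1     1     1     2     3     3     4     5     6     7     8     9    11
          7     1     1     1     2     3     3     4     6     7     8    10    12    14

14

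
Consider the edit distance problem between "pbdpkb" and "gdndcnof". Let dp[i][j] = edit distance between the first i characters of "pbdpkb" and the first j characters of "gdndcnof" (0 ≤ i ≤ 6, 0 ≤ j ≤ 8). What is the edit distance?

7

   ''  g  d  n  d  c  n  o  f
''  0  1  2  3  4  5  6  7  8
 p  1  1  2  3  4  5  6  7  8
 b  2  2  2  3  4  5  6  7  8
 d  3  3  2  3  3  4  5  6  7
 p  4  4  3  3  4  4  5  6  7
 k  5  5  4  4  4  5  5  6  7
 b  6  6  5  5  5  5  6  6  7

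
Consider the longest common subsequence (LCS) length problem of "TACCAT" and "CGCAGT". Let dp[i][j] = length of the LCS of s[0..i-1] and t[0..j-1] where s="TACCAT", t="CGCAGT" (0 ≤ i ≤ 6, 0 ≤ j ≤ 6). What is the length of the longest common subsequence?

4

   ''  C  G  C  A  G  T
''  0  0  0  0  0  0  0
 T  0  0  0  0  0  0  1
 A  0  0  0  0  1  1  1
 C  0  1  1  1  1  1  1
 C  0  1  1  2  2  2  2
 A  0  1  1  2  3  3  3
 T  0  1  1  2  3  3  4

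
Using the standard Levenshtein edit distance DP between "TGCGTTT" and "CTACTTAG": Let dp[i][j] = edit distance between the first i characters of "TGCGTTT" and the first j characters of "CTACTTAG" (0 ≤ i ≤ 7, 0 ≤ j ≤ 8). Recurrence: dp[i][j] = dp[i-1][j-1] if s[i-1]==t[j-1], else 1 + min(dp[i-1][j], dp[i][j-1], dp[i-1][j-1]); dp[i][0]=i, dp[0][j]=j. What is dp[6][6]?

3

   ''  C  T  A  C  T  T  A  G
''  0  1  2  3  4  5  6  7  8
 T  1  1  1  2  3  4  5  6  7
 G  2  2  2  2  3  4  5  6  6
 C  3  2  3  3  2  3  4  5  6
 G  4  3  3  4  3  3  4  5  5
 T  5  4  3  4  4  3  3  4  5
 T  6  5  4  4  5  4  3  4  5
 T  7  6  5  5  5  5  4  4  5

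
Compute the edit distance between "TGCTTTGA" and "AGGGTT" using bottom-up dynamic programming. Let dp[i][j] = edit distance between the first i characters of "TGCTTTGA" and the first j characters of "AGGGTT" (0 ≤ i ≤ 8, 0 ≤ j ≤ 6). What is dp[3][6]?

   ''  A  G  G  G  T  T
''  0  1  2  3  4  5  6
 T  1  1  2  3  4  4  5
 G  2  2  1  2  3  4  5
 C  3  3  2  2  3  4  5
 T  4  4  3  3  3  3  4
 T  5  5  4  4  4  3  3
 T  6  6  5  5  5  4  3
 G  7  7  6  5  5  5  4
 A  8  7  7  6  6  6  5

5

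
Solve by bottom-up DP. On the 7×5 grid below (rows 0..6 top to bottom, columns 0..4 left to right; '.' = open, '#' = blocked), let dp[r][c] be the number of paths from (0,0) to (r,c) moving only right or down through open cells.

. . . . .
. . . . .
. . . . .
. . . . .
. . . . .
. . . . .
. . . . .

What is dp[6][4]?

r\c   0   1   2   3   4
  0   1   1   1   1   1
  1   1   2   3   4   5
  2   1   3   6  10  15
  3   1   4  10  20  35
  4   1   5  15  35  70
  5   1   6  21  56 126
  6   1   7  28  84 210

210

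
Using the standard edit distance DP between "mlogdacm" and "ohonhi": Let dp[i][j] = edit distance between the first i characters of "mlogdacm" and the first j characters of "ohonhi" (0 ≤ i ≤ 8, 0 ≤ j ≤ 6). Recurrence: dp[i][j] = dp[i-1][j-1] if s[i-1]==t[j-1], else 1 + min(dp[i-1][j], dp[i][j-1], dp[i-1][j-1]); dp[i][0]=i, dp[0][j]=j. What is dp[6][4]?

   ''  o  h  o  n  h  i
''  0  1  2  3  4  5  6
 m  1  1  2  3  4  5  6
 l  2  2  2  3  4  5  6
 o  3  2  3  2  3  4  5
 g  4  3  3  3  3  4  5
 d  5  4  4  4  4  4  5
 a  6  5  5  5  5  5  5
 c  7  6  6  6  6  6  6
 m  8  7  7  7  7  7  7

5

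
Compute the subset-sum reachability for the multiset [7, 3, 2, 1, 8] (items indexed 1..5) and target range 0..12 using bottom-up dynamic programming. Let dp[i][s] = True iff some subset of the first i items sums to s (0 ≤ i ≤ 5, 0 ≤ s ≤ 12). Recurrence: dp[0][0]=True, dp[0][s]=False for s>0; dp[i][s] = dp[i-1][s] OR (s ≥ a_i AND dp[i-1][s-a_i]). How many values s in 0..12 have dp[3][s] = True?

8

i\s   0   1   2   3   4   5   6   7   8   9  10  11  12
  0   T   F   F   F   F   F   F   F   F   F   F   F   F
  1   T   F   F   F   F   F   F   T   F   F   F   F   F
  2   T   F   F   T   F   F   F   T   F   F   T   F   F
  3   T   F   T   T   F   T   F   T   F   T   T   F   T
  4   T   T   T   T   T   T   T   T   T   T   T   T   T
  5   T   T   T   T   T   T   T   T   T   T   T   T   T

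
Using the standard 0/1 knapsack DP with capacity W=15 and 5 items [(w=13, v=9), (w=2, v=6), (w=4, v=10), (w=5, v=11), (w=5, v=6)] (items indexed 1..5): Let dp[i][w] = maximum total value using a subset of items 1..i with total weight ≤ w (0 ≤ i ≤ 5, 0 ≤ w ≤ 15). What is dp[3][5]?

i\w   0   1   2   3   4   5   6   7   8   9  10  11  12  13  14  15
  0   0   0   0   0   0   0   0   0   0   0   0   0   0   0   0   0
  1   0   0   0   0   0   0   0   0   0   0   0   0   0   9   9   9
  2   0   0   6   6   6   6   6   6   6   6   6   6   6   9   9  15
  3   0   0   6   6  10  10  16  16  16  16  16  16  16  16  16  16
  4   0   0   6   6  10  11  16  17  17  21  21  27  27  27  27  27
  5   0   0   6   6  10  11  16  17  17  21  21  27  27  27  27  27

10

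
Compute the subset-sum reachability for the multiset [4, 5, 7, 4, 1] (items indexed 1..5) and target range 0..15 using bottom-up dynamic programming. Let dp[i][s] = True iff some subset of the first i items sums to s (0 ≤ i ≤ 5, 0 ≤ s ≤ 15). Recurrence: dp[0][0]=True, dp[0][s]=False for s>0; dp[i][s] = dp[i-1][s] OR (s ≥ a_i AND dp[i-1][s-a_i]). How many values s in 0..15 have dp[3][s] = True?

7

i\s   0   1   2   3   4   5   6   7   8   9  10  11  12  13  14  15
  0   T   F   F   F   F   F   F   F   F   F   F   F   F   F   F   F
  1   T   F   F   F   T   F   F   F   F   F   F   F   F   F   F   F
  2   T   F   F   F   T   T   F   F   F   T   F   F   F   F   F   F
  3   T   F   F   F   T   T   F   T   F   T   F   T   T   F   F   F
  4   T   F   F   F   T   T   F   T   T   T   F   T   T   T   F   T
  5   T   T   F   F   T   T   T   T   T   T   T   T   T   T   T   T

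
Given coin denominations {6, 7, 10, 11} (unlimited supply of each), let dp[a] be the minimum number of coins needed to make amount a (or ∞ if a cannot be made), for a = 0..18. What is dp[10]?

 a  0  1  2  3  4  5  6  7  8  9 10 11 12 13 14 15 16 17 18
dp  0  -  -  -  -  -  1  1  -  -  1  1  2  2  2  -  2  2  2
(- denotes ∞ / unreachable)

1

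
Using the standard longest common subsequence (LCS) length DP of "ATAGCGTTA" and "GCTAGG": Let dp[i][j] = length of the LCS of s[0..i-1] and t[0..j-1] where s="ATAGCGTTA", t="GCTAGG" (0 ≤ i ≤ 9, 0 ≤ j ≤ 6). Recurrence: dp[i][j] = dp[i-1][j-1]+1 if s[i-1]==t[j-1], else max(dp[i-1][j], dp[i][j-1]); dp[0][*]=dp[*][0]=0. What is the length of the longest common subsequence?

4

   ''  G  C  T  A  G  G
''  0  0  0  0  0  0  0
 A  0  0  0  0  1  1  1
 T  0  0  0  1  1  1  1
 A  0  0  0  1  2  2  2
 G  0  1  1  1  2  3  3
 C  0  1  2  2  2  3  3
 G  0  1  2  2  2  3  4
 T  0  1  2  3  3  3  4
 T  0  1  2  3  3  3  4
 A  0  1  2  3  4  4  4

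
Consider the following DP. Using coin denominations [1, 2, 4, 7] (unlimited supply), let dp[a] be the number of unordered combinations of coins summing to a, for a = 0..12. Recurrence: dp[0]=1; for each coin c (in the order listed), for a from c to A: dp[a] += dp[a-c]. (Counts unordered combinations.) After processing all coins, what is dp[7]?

after  coin     0     1     2     3     4     5     6     7     8     9    10    11    12
          1     1     1     1     1     1     1     1     1     1     1     1     1     1
          2     1     1     2     2     3     3     4     4     5     5     6     6     7
          4     1     1     2     2     4     4     6     6     9     9    12    12    16
          7     1     1     2     2     4     4     6     7    10    11    14    16    20

7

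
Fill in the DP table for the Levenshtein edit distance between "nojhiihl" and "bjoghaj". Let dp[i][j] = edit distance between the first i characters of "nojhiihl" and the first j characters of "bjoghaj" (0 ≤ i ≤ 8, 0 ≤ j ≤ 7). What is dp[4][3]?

   ''  b  j  o  g  h  a  j
''  0  1  2  3  4  5  6  7
 n  1  1  2  3  4  5  6  7
 o  2  2  2  2  3  4  5  6
 j  3  3  2  3  3  4  5  5
 h  4  4  3  3  4  3  4  5
 i  5  5  4  4  4  4  4  5
 i  6  6  5  5  5  5  5  5
 h  7  7  6  6  6  5  6  6
 l  8  8  7  7  7  6  6  7

3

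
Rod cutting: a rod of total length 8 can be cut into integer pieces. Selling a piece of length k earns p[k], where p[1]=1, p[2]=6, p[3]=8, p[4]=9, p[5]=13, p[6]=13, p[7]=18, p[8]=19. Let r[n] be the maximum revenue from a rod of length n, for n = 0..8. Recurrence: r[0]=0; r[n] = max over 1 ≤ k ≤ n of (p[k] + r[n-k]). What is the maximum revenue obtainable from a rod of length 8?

   n    0    1    2    3    4    5    6    7    8
r[n]    0    1    6    8   12   14   18   20   24

24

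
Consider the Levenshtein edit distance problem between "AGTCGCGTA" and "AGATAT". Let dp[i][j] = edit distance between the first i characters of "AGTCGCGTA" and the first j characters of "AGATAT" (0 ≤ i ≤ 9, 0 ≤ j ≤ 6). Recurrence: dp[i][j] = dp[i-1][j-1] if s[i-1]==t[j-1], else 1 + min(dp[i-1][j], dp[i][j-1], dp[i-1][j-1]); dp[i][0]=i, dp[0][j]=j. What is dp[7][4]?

   ''  A  G  A  T  A  T
''  0  1  2  3  4  5  6
 A  1  0  1  2  3  4  5
 G  2  1  0  1  2  3  4
 T  3  2  1  1  1  2  3
 C  4  3  2  2  2  2  3
 G  5  4  3  3  3  3  3
 C  6  5  4  4  4  4  4
 G  7  6  5  5  5  5  5
 T  8  7  6  6  5  6  5
 A  9  8  7  6  6  5  6

5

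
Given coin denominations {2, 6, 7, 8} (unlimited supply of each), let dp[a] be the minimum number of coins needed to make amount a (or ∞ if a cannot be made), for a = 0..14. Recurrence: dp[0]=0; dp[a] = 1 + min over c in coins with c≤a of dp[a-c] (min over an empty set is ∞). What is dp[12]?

2

 a  0  1  2  3  4  5  6  7  8  9 10 11 12 13 14
dp  0  -  1  -  2  -  1  1  1  2  2  3  2  2  2
(- denotes ∞ / unreachable)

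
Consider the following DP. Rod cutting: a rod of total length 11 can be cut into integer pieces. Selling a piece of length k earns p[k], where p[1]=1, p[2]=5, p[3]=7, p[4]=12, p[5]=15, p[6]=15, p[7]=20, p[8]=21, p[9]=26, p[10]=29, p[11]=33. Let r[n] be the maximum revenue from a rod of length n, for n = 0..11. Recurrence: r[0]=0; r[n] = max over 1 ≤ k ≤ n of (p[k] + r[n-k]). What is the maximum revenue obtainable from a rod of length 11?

33

   n    0    1    2    3    4    5    6    7    8    9   10   11
r[n]    0    1    5    7   12   15   17   20   24   27   30   33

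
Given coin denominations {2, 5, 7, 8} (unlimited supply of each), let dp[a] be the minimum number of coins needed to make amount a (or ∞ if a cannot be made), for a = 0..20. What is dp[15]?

 a  0  1  2  3  4  5  6  7  8  9 10 11 12 13 14 15 16 17 18 19 20
dp  0  -  1  -  2  1  3  1  1  2  2  3  2  2  2  2  2  3  3  3  3
(- denotes ∞ / unreachable)

2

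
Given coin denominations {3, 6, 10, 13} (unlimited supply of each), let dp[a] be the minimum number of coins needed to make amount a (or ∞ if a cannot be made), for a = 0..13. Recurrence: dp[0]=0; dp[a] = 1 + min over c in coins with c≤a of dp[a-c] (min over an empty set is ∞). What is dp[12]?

 a  0  1  2  3  4  5  6  7  8  9 10 11 12 13
dp  0  -  -  1  -  -  1  -  -  2  1  -  2  1
(- denotes ∞ / unreachable)

2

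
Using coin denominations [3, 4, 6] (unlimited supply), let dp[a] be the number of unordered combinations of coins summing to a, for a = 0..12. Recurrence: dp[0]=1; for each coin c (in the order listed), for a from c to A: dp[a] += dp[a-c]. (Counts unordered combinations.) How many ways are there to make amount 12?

4

after  coin     0     1     2     3     4     5     6     7     8     9    10    11    12
          3     1     0     0     1     0     0     1     0     0     1     0     0     1
          4     1     0     0     1     1     0     1     1     1     1     1     1     2
          6     1     0     0     1     1     0     2     1     1     2     2     1     4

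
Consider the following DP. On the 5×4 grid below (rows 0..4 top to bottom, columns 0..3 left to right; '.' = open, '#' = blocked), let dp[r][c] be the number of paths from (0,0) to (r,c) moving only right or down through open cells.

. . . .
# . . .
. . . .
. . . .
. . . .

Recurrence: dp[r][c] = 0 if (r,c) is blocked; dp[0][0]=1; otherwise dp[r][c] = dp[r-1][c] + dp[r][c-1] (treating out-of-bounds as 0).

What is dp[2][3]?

6

r\c   0   1   2   3
  0   1   1   1   1
  1   0   1   2   3
  2   0   1   3   6
  3   0   1   4  10
  4   0   1   5  15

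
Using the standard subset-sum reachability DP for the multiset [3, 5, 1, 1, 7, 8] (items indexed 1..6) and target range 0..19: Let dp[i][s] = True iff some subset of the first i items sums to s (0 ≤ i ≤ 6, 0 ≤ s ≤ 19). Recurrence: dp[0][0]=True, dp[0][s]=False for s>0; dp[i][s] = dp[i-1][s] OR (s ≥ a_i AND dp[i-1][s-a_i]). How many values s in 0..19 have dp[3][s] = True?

8

i\s   0   1   2   3   4   5   6   7   8   9  10  11  12  13  14  15  16  17  18  19
  0   T   F   F   F   F   F   F   F   F   F   F   F   F   F   F   F   F   F   F   F
  1   T   F   F   T   F   F   F   F   F   F   F   F   F   F   F   F   F   F   F   F
  2   T   F   F   T   F   T   F   F   T   F   F   F   F   F   F   F   F   F   F   F
  3   T   T   F   T   T   T   T   F   T   T   F   F   F   F   F   F   F   F   F   F
  4   T   T   T   T   T   T   T   T   T   T   T   F   F   F   F   F   F   F   F   F
  5   T   T   T   T   T   T   T   T   T   T   T   T   T   T   T   T   T   T   F   F
  6   T   T   T   T   T   T   T   T   T   T   T   T   T   T   T   T   T   T   T   T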